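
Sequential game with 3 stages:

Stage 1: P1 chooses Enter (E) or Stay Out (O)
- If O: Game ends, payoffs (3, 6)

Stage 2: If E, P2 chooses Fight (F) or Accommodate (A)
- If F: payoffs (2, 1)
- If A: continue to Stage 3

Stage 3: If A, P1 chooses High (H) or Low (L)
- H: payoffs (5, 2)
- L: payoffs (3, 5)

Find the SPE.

SPE: (E, A, H); Outcome (5, 2)

Work:
Stage 3: P1 chooses H (5 vs 3)
Stage 2: P2: F->1, A->2 (anticipating H). Choose A
Stage 1: P1: O->3, E->5 (anticipating A, H). Choose E
SPE path: E -> A -> H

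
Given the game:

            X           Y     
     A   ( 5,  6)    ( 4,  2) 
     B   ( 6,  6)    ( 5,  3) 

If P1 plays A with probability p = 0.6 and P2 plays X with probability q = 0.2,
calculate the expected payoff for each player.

E[P1] = 4.6, E[P2] = 3.12

Work:
E[P1] = p·q·π₁(A,X) + p·(1-q)·π₁(A,Y) + (1-p)·q·π₁(B,X) + (1-p)·(1-q)·π₁(B,Y)
= 0.6·0.2·5 + 0.6·0.8·4 + 0.4·0.2·6 + 0.4·0.8·5
= 4.6

E[P2] = 3.12 (similar calculation)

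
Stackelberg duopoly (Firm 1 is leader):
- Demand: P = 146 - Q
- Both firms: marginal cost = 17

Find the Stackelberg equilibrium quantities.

q₁* (leader) = 64.5, q₂* (follower) = 32.25

Work:
Follower's reaction: q₂ = (a - c - q₁)/2
Leader substitutes: π₁ = q₁·(a - q₁ - (a-c-q₁)/2 - c)
FOC: q₁* = (146 - 17)/2 = 64.50
Then: q₂* = (146 - 17 - 64.5)/2 = 32.25
Leader has first-mover advantage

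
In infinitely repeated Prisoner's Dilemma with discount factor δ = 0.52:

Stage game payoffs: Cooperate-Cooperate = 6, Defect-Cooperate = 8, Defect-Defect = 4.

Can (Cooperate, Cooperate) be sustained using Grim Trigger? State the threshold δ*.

δ* = 0.5; since δ = 0.52 ≥ 0.5, cooperation can be sustained

Work:
For Grim Trigger:
Cooperate forever: 6/(1-δ)
Defect then punished: 8 + 4·δ/(1-δ)
Need: 6/(1-δ) ≥ 8 + 4·δ/(1-δ)
Solving: δ ≥ (T-R)/(T-P) = (8-6)/(8-4) = 0.5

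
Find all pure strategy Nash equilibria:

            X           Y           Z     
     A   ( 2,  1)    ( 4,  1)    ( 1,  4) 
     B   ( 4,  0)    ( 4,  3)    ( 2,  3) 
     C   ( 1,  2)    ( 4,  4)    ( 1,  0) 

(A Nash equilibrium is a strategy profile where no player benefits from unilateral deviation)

Nash equilibrium: (B, Y), (B, Z), (C, Y)

Work:
Best responses:
  P1 vs X: payoffs [2, 4, 1] → best response B (payoff 4)
  P1 vs Y: payoffs [4, 4, 4] → best response A/B/C (payoff 4)
  P1 vs Z: payoffs [1, 2, 1] → best response B (payoff 2)
  P2 vs A: payoffs [1, 1, 4] → best response Z (payoff 4)
  P2 vs B: payoffs [0, 3, 3] → best response Y/Z (payoff 3)
  P2 vs C: payoffs [2, 4, 0] → best response Y (payoff 4)
Mutual best responses: (B,Y), (B,Z), (C,Y) → Nash equilibria.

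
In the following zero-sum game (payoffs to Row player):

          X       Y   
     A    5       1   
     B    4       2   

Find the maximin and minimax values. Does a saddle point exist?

Maximin = 2, Minimax = 2, Saddle: True

Work:
Row minimums: [1, 2] → maximin = 2
Column maximums: [5, 2] → minimax = 2
Saddle point exists! Game value = 2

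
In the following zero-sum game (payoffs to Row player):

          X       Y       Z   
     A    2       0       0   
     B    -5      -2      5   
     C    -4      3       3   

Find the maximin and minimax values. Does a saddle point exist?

Maximin = 0, Minimax = 2, Saddle: False

Work:
Row minimums: [0, -5, -4] → maximin = 0
Column maximums: [2, 3, 5] → minimax = 2
No saddle point (maximin ≠ minimax). Mixed strategy needed.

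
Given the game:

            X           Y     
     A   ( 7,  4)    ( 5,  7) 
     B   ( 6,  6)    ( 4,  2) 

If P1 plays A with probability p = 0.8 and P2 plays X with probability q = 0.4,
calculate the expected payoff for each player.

E[P1] = 5.6, E[P2] = 5.36

Work:
E[P1] = p·q·π₁(A,X) + p·(1-q)·π₁(A,Y) + (1-p)·q·π₁(B,X) + (1-p)·(1-q)·π₁(B,Y)
= 0.8·0.4·7 + 0.8·0.6·5 + 0.2·0.4·6 + 0.2·0.6·4
= 5.6

E[P2] = 5.36 (similar calculation)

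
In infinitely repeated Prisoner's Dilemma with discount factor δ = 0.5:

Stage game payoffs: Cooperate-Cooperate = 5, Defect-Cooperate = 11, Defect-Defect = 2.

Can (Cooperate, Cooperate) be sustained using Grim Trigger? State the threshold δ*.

δ* = 0.6667; since δ = 0.5 < 0.6667, cooperation cannot be sustained

Work:
For Grim Trigger:
Cooperate forever: 5/(1-δ)
Defect then punished: 11 + 2·δ/(1-δ)
Need: 5/(1-δ) ≥ 11 + 2·δ/(1-δ)
Solving: δ ≥ (T-R)/(T-P) = (11-5)/(11-2) = 0.6667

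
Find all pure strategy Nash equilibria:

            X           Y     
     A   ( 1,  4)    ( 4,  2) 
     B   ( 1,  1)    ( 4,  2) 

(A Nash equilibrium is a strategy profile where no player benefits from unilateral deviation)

Nash equilibrium: (A, X), (B, Y)

Work:
Best responses:
  P1 vs X: payoffs [1, 1] → best response A/B (payoff 1)
  P1 vs Y: payoffs [4, 4] → best response A/B (payoff 4)
  P2 vs A: payoffs [4, 2] → best response X (payoff 4)
  P2 vs B: payoffs [1, 2] → best response Y (payoff 2)
Mutual best responses: (A,X), (B,Y) → Nash equilibria.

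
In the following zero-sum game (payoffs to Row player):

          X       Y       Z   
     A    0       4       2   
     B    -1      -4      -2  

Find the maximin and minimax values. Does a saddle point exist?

Maximin = 0, Minimax = 0, Saddle: True

Work:
Row minimums: [0, -4] → maximin = 0
Column maximums: [0, 4, 2] → minimax = 0
Saddle point exists! Game value = 0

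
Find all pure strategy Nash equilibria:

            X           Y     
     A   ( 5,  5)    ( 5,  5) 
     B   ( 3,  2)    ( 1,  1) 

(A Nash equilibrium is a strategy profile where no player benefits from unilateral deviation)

Nash equilibrium: (A, X), (A, Y)

Work:
Best responses:
  P1 vs X: payoffs [5, 3] → best response A (payoff 5)
  P1 vs Y: payoffs [5, 1] → best response A (payoff 5)
  P2 vs A: payoffs [5, 5] → best response X/Y (payoff 5)
  P2 vs B: payoffs [2, 1] → best response X (payoff 2)
Mutual best responses: (A,X), (A,Y) → Nash equilibria.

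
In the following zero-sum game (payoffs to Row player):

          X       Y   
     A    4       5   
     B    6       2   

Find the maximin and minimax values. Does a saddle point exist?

Maximin = 4, Minimax = 5, Saddle: False

Work:
Row minimums: [4, 2] → maximin = 4
Column maximums: [6, 5] → minimax = 5
No saddle point (maximin ≠ minimax). Mixed strategy needed.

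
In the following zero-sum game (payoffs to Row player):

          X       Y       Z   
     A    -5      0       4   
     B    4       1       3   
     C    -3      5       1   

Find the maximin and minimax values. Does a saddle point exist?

Maximin = 1, Minimax = 4, Saddle: False

Work:
Row minimums: [-5, 1, -3] → maximin = 1
Column maximums: [4, 5, 4] → minimax = 4
No saddle point (maximin ≠ minimax). Mixed strategy needed.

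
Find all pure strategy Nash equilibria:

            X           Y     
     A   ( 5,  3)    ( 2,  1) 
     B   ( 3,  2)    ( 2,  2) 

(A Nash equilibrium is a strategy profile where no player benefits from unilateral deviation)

Nash equilibrium: (A, X), (B, Y)

Work:
Best responses:
  P1 vs X: payoffs [5, 3] → best response A (payoff 5)
  P1 vs Y: payoffs [2, 2] → best response A/B (payoff 2)
  P2 vs A: payoffs [3, 1] → best response X (payoff 3)
  P2 vs B: payoffs [2, 2] → best response X/Y (payoff 2)
Mutual best responses: (A,X), (B,Y) → Nash equilibria.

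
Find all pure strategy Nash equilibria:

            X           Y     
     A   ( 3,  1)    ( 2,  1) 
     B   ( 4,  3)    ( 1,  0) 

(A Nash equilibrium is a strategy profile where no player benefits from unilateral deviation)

Nash equilibrium: (A, Y), (B, X)

Work:
Best responses:
  P1 vs X: payoffs [3, 4] → best response B (payoff 4)
  P1 vs Y: payoffs [2, 1] → best response A (payoff 2)
  P2 vs A: payoffs [1, 1] → best response X/Y (payoff 1)
  P2 vs B: payoffs [3, 0] → best response X (payoff 3)
Mutual best responses: (A,Y), (B,X) → Nash equilibria.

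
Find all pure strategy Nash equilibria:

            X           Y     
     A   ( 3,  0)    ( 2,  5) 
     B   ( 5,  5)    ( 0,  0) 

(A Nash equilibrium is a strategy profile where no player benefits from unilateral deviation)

Nash equilibrium: (A, Y), (B, X)

Work:
Best responses:
  P1 vs X: payoffs [3, 5] → best response B (payoff 5)
  P1 vs Y: payoffs [2, 0] → best response A (payoff 2)
  P2 vs A: payoffs [0, 5] → best response Y (payoff 5)
  P2 vs B: payoffs [5, 0] → best response X (payoff 5)
Mutual best responses: (A,Y), (B,X) → Nash equilibria.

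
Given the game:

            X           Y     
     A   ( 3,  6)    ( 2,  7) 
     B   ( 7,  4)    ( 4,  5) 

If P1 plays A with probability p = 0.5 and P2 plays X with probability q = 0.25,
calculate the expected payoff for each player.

E[P1] = 3.5, E[P2] = 5.75

Work:
E[P1] = p·q·π₁(A,X) + p·(1-q)·π₁(A,Y) + (1-p)·q·π₁(B,X) + (1-p)·(1-q)·π₁(B,Y)
= 0.5·0.25·3 + 0.5·0.75·2 + 0.5·0.25·7 + 0.5·0.75·4
= 3.5

E[P2] = 5.75 (similar calculation)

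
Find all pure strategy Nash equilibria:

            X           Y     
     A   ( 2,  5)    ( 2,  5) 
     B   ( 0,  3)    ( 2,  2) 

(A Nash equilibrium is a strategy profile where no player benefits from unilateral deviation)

Nash equilibrium: (A, X), (A, Y)

Work:
Best responses:
  P1 vs X: payoffs [2, 0] → best response A (payoff 2)
  P1 vs Y: payoffs [2, 2] → best response A/B (payoff 2)
  P2 vs A: payoffs [5, 5] → best response X/Y (payoff 5)
  P2 vs B: payoffs [3, 2] → best response X (payoff 3)
Mutual best responses: (A,X), (A,Y) → Nash equilibria.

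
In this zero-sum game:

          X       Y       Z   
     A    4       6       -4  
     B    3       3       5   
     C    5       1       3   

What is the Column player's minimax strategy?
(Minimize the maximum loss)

Column should play X or Z (all achieve the minimum), value = 5

Work:
Column player minimizes Row's maximum payoff:
Column X: max payoff to Row = 5
Column Y: max payoff to Row = 6
Column Z: max payoff to Row = 5
Minimum is 5, achieved by columns X, Z (tied).
Each of X or Z is a minimax strategy.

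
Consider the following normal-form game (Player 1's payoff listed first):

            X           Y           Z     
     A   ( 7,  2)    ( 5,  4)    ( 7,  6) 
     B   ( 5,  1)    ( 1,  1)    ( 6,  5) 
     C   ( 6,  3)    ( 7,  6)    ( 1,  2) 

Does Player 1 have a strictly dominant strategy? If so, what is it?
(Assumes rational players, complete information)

No strictly dominant strategy exists for Player 1

Work:
A strategy strictly dominates another if it gives a strictly higher payoff against every opponent action. Compare each pair of P1's strategies column-by-column:
  A vs B: [7 vs 5, 5 vs 1, 7 vs 6] → A strictly dominates B
  A vs C: [7 vs 6, 5 vs 7, 7 vs 1] → A does not strictly dominate C (column Y: 5 ≤ 7)
  B vs A: [5 vs 7, 1 vs 5, 6 vs 7] → B does not strictly dominate A (column X: 5 ≤ 7)
  B vs C: [5 vs 6, 1 vs 7, 6 vs 1] → B does not strictly dominate C (column X: 5 ≤ 6)
  C vs A: [6 vs 7, 7 vs 5, 1 vs 7] → C does not strictly dominate A (column X: 6 ≤ 7)
  C vs B: [6 vs 5, 7 vs 1, 1 vs 6] → C does not strictly dominate B (column Z: 1 ≤ 6)
No single strategy strictly dominates all others → no strictly dominant strategy.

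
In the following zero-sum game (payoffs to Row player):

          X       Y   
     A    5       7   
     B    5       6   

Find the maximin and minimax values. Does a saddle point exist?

Maximin = 5, Minimax = 5, Saddle: True

Work:
Row minimums: [5, 5] → maximin = 5
Column maximums: [5, 7] → minimax = 5
Saddle point exists! Game value = 5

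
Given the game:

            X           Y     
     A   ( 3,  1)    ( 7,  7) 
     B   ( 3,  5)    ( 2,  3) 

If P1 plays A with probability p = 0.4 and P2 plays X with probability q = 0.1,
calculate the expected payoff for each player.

E[P1] = 3.9, E[P2] = 4.48

Work:
E[P1] = p·q·π₁(A,X) + p·(1-q)·π₁(A,Y) + (1-p)·q·π₁(B,X) + (1-p)·(1-q)·π₁(B,Y)
= 0.4·0.1·3 + 0.4·0.9·7 + 0.6·0.1·3 + 0.6·0.9·2
= 3.9

E[P2] = 4.48 (similar calculation)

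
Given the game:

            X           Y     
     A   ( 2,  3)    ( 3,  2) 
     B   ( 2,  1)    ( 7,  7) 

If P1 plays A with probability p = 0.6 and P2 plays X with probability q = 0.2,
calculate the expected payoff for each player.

E[P1] = 4.08, E[P2] = 3.64

Work:
E[P1] = p·q·π₁(A,X) + p·(1-q)·π₁(A,Y) + (1-p)·q·π₁(B,X) + (1-p)·(1-q)·π₁(B,Y)
= 0.6·0.2·2 + 0.6·0.8·3 + 0.4·0.2·2 + 0.4·0.8·7
= 4.08

E[P2] = 3.64 (similar calculation)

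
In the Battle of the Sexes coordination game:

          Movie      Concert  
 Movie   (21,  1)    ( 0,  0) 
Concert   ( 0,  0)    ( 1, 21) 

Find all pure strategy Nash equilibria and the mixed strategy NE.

Pure NE: (Movie, Movie) and (Concert, Concert); Mixed NE: p = 0.9545, q = 0.0455

Work:
Check pure NE:
(Movie, Movie): (21, 1) - no unilateral deviation beneficial
(Concert, Concert): (1, 21) - no unilateral deviation beneficial
Mixed NE: P1 plays Movie with p = 0.9545, P2 plays Movie with q = 0.0455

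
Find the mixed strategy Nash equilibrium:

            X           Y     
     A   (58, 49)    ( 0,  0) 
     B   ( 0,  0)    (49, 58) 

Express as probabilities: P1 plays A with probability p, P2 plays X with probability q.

p = 0.5421, q = 0.4579

Work:
Find probabilities that make opponent indifferent:
P2 chooses q to make P1 indifferent between A and B
P1 chooses p to make P2 indifferent between X and Y
Mixed NE: P1 plays (A: 0.5421, B: 0.4579), P2 plays (X: 0.4579, Y: 0.5421)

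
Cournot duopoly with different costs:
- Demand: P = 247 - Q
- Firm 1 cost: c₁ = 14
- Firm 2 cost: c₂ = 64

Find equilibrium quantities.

q₁* = 94.33, q₂* = 44.33

Work:
Reaction: q₁ = (247 - 14 - q₂)/2
Reaction: q₂ = (247 - 64 - q₁)/2
Solve simultaneously:
q₁* = (247 - 2×14 + 64)/3 = 94.33
q₂* = (247 - 2×64 + 14)/3 = 44.33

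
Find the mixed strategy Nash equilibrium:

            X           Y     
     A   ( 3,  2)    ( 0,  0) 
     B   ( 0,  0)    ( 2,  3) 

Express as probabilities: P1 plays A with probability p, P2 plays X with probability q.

p = 0.6, q = 0.4

Work:
Find probabilities that make opponent indifferent:
P2 chooses q to make P1 indifferent between A and B
P1 chooses p to make P2 indifferent between X and Y
Mixed NE: P1 plays (A: 0.6, B: 0.4), P2 plays (X: 0.4, Y: 0.6)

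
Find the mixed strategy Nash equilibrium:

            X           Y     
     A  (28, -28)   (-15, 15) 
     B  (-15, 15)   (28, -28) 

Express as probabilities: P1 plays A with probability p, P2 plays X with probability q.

p = 0.5, q = 0.5

Work:
Find probabilities that make opponent indifferent:
P2 chooses q to make P1 indifferent between A and B
P1 chooses p to make P2 indifferent between X and Y
Mixed NE: P1 plays (A: 0.5, B: 0.5), P2 plays (X: 0.5, Y: 0.5)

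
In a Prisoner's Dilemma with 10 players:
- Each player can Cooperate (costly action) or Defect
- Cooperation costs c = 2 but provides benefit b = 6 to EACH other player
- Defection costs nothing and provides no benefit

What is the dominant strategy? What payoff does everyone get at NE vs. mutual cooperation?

Dominant: Defect; NE payoff = 0; Coop payoff = 52

Work:
Defect dominates (saves cost c = 2, benefit to others is external)
NE: All defect → everyone gets 0
If all cooperate: each receives (9)×6 - 2 = 52
Social dilemma: 52 > 0 but NE gives 0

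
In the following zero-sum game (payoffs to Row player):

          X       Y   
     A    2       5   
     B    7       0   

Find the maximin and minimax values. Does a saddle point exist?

Maximin = 2, Minimax = 5, Saddle: False

Work:
Row minimums: [2, 0] → maximin = 2
Column maximums: [7, 5] → minimax = 5
No saddle point (maximin ≠ minimax). Mixed strategy needed.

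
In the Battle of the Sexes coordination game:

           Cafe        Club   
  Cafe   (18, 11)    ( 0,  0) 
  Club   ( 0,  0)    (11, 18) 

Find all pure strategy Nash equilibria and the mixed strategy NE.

Pure NE: (Cafe, Cafe) and (Club, Club); Mixed NE: p = 0.6207, q = 0.3793

Work:
Check pure NE:
(Cafe, Cafe): (18, 11) - no unilateral deviation beneficial
(Club, Club): (11, 18) - no unilateral deviation beneficial
Mixed NE: P1 plays Cafe with p = 0.6207, P2 plays Cafe with q = 0.3793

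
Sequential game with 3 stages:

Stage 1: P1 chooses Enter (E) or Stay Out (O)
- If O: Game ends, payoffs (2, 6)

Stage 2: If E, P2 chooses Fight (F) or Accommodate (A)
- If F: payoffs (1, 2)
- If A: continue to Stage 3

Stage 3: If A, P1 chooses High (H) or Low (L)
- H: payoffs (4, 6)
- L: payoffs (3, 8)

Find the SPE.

SPE: (E, A, H); Outcome (4, 6)

Work:
Stage 3: P1 chooses H (4 vs 3)
Stage 2: P2: F->2, A->6 (anticipating H). Choose A
Stage 1: P1: O->2, E->4 (anticipating A, H). Choose E
SPE path: E -> A -> H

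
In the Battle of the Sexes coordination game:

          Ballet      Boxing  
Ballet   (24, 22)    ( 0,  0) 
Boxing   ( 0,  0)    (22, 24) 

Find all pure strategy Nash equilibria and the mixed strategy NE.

Pure NE: (Ballet, Ballet) and (Boxing, Boxing); Mixed NE: p = 0.5217, q = 0.4783

Work:
Check pure NE:
(Ballet, Ballet): (24, 22) - no unilateral deviation beneficial
(Boxing, Boxing): (22, 24) - no unilateral deviation beneficial
Mixed NE: P1 plays Ballet with p = 0.5217, P2 plays Ballet with q = 0.4783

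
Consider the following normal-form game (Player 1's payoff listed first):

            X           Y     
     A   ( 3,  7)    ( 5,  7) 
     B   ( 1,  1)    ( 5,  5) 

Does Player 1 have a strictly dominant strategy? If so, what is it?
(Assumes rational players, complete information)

No strictly dominant strategy exists for Player 1

Work:
A strategy strictly dominates another if it gives a strictly higher payoff against every opponent action. Compare each pair of P1's strategies column-by-column:
  A vs B: [3 vs 1, 5 vs 5] → A does not strictly dominate B (column Y: 5 ≤ 5)
  B vs A: [1 vs 3, 5 vs 5] → B does not strictly dominate A (column X: 1 ≤ 3)
No single strategy strictly dominates all others → no strictly dominant strategy.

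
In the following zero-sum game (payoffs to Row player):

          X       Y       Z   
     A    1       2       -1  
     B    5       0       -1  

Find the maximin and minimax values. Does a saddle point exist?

Maximin = -1, Minimax = -1, Saddle: True

Work:
Row minimums: [-1, -1] → maximin = -1
Column maximums: [5, 2, -1] → minimax = -1
Saddle point exists! Game value = -1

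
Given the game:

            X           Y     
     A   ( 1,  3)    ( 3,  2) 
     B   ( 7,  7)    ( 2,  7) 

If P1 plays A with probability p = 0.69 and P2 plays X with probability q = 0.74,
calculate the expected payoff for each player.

E[P1] = 2.8158, E[P2] = 4.0606

Work:
E[P1] = p·q·π₁(A,X) + p·(1-q)·π₁(A,Y) + (1-p)·q·π₁(B,X) + (1-p)·(1-q)·π₁(B,Y)
= 0.69·0.74·1 + 0.69·0.26·3 + 0.31·0.74·7 + 0.31·0.26·2
= 2.8158

E[P2] = 4.0606 (similar calculation)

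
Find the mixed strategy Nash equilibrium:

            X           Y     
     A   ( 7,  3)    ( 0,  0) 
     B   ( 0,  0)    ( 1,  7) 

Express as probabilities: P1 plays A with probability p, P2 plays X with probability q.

p = 0.7, q = 0.125

Work:
Find probabilities that make opponent indifferent:
P2 chooses q to make P1 indifferent between A and B
P1 chooses p to make P2 indifferent between X and Y
Mixed NE: P1 plays (A: 0.7, B: 0.3), P2 plays (X: 0.125, Y: 0.875)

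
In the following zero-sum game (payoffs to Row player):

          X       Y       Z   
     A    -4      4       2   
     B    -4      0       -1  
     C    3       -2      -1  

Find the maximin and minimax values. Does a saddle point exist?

Maximin = -2, Minimax = 2, Saddle: False

Work:
Row minimums: [-4, -4, -2] → maximin = -2
Column maximums: [3, 4, 2] → minimax = 2
No saddle point (maximin ≠ minimax). Mixed strategy needed.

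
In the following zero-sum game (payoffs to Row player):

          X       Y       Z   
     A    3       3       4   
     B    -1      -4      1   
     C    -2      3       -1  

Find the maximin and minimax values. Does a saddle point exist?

Maximin = 3, Minimax = 3, Saddle: True

Work:
Row minimums: [3, -4, -2] → maximin = 3
Column maximums: [3, 3, 4] → minimax = 3
Saddle point exists! Game value = 3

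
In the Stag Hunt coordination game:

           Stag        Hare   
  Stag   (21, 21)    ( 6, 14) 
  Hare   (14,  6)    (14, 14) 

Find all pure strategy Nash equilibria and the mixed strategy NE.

Pure NE: (Stag, Stag) and (Hare, Hare); Mixed NE: p = 0.5333, q = 0.5333

Work:
Check pure NE:
(Stag, Stag): (21, 21) - no unilateral deviation beneficial
(Hare, Hare): (14, 14) - no unilateral deviation beneficial
Mixed NE: P1 plays Stag with p = 0.5333, P2 plays Stag with q = 0.5333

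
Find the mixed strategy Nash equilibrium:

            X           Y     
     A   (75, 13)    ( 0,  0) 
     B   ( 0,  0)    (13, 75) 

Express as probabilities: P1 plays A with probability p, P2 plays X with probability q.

p = 0.8523, q = 0.1477

Work:
Find probabilities that make opponent indifferent:
P2 chooses q to make P1 indifferent between A and B
P1 chooses p to make P2 indifferent between X and Y
Mixed NE: P1 plays (A: 0.8523, B: 0.1477), P2 plays (X: 0.1477, Y: 0.8523)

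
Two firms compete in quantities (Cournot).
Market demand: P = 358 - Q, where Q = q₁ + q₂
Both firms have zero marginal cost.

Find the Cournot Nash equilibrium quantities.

q₁* = q₂* = 119.33; P* = 119.33

Work:
Profit: π_i = P·q_i = (a - q_i - q_j)·q_i
FOC: ∂π_i/∂q_i = a - 2q_i - q_j = 0
Reaction function: q_i = (358 - q_j)/2
Symmetry: q* = 358/3 = 119.33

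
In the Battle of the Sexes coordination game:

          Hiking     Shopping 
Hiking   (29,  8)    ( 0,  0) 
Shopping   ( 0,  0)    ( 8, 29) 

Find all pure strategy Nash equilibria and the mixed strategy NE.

Pure NE: (Hiking, Hiking) and (Shopping, Shopping); Mixed NE: p = 0.7838, q = 0.2162

Work:
Check pure NE:
(Hiking, Hiking): (29, 8) - no unilateral deviation beneficial
(Shopping, Shopping): (8, 29) - no unilateral deviation beneficial
Mixed NE: P1 plays Hiking with p = 0.7838, P2 plays Hiking with q = 0.2162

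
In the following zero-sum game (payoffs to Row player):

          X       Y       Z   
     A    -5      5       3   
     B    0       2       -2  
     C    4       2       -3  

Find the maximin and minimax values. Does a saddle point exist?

Maximin = -2, Minimax = 3, Saddle: False

Work:
Row minimums: [-5, -2, -3] → maximin = -2
Column maximums: [4, 5, 3] → minimax = 3
No saddle point (maximin ≠ minimax). Mixed strategy needed.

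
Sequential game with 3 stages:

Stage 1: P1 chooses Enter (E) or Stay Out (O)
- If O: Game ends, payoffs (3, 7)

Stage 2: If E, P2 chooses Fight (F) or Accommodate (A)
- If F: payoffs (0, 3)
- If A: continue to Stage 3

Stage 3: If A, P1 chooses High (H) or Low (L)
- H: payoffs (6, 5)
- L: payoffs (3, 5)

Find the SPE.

SPE: (E, A, H); Outcome (6, 5)

Work:
Stage 3: P1 chooses H (6 vs 3)
Stage 2: P2: F->3, A->5 (anticipating H). Choose A
Stage 1: P1: O->3, E->6 (anticipating A, H). Choose E
SPE path: E -> A -> H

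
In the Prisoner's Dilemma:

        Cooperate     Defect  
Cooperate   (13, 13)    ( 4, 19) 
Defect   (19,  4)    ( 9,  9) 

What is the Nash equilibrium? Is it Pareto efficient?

(Defect, Defect) is NE; not Pareto efficient

Work:
Defect dominates Cooperate for both players:
If P2 cooperates: Defect (19) > Cooperate (13)
If P2 defects: Defect (9) > Cooperate (4)
NE: (Defect, Defect) with payoff (9, 9)
But (Cooperate, Cooperate) = (13, 13) Pareto dominates (9, 9)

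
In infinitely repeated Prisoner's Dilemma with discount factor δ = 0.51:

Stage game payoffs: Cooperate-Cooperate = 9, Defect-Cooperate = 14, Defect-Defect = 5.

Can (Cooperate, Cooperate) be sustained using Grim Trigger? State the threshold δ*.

δ* = 0.5556; since δ = 0.51 < 0.5556, cooperation cannot be sustained

Work:
For Grim Trigger:
Cooperate forever: 9/(1-δ)
Defect then punished: 14 + 5·δ/(1-δ)
Need: 9/(1-δ) ≥ 14 + 5·δ/(1-δ)
Solving: δ ≥ (T-R)/(T-P) = (14-9)/(14-5) = 0.5556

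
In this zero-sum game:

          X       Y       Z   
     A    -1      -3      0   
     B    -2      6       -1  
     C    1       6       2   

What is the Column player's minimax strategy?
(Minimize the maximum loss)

Column should play X, value = 1

Work:
Column player minimizes Row's maximum payoff:
Column X: max payoff to Row = 1
Column Y: max payoff to Row = 6
Column Z: max payoff to Row = 2
Minimum is 1, achieved by column X.
Minimax strategy: X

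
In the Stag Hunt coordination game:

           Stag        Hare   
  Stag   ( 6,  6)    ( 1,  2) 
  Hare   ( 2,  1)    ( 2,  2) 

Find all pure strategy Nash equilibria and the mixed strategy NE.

Pure NE: (Stag, Stag) and (Hare, Hare); Mixed NE: p = 0.2, q = 0.2

Work:
Check pure NE:
(Stag, Stag): (6, 6) - no unilateral deviation beneficial
(Hare, Hare): (2, 2) - no unilateral deviation beneficial
Mixed NE: P1 plays Stag with p = 0.2, P2 plays Stag with q = 0.2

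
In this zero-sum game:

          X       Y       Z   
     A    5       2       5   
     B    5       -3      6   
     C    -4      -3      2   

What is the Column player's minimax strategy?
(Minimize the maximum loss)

Column should play Y, value = 2

Work:
Column player minimizes Row's maximum payoff:
Column X: max payoff to Row = 5
Column Y: max payoff to Row = 2
Column Z: max payoff to Row = 6
Minimum is 2, achieved by column Y.
Minimax strategy: Y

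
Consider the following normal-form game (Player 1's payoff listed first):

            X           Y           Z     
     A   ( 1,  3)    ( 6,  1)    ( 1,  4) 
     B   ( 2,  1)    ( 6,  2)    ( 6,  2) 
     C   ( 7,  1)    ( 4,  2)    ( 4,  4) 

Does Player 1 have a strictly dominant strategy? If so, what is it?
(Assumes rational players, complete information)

No strictly dominant strategy exists for Player 1

Work:
A strategy strictly dominates another if it gives a strictly higher payoff against every opponent action. Compare each pair of P1's strategies column-by-column:
  A vs B: [1 vs 2, 6 vs 6, 1 vs 6] → A does not strictly dominate B (column X: 1 ≤ 2)
  A vs C: [1 vs 7, 6 vs 4, 1 vs 4] → A does not strictly dominate C (column X: 1 ≤ 7)
  B vs A: [2 vs 1, 6 vs 6, 6 vs 1] → B does not strictly dominate A (column Y: 6 ≤ 6)
  B vs C: [2 vs 7, 6 vs 4, 6 vs 4] → B does not strictly dominate C (column X: 2 ≤ 7)
  C vs A: [7 vs 1, 4 vs 6, 4 vs 1] → C does not strictly dominate A (column Y: 4 ≤ 6)
  C vs B: [7 vs 2, 4 vs 6, 4 vs 6] → C does not strictly dominate B (column Y: 4 ≤ 6)
No single strategy strictly dominates all others → no strictly dominant strategy.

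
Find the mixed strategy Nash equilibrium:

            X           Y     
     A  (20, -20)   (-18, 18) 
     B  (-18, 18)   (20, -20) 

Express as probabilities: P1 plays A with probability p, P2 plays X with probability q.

p = 0.5, q = 0.5

Work:
Find probabilities that make opponent indifferent:
P2 chooses q to make P1 indifferent between A and B
P1 chooses p to make P2 indifferent between X and Y
Mixed NE: P1 plays (A: 0.5, B: 0.5), P2 plays (X: 0.5, Y: 0.5)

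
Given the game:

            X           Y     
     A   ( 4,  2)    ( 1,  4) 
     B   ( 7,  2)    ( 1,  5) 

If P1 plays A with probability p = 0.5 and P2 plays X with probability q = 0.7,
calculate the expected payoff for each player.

E[P1] = 4.15, E[P2] = 2.75

Work:
E[P1] = p·q·π₁(A,X) + p·(1-q)·π₁(A,Y) + (1-p)·q·π₁(B,X) + (1-p)·(1-q)·π₁(B,Y)
= 0.5·0.7·4 + 0.5·0.3·1 + 0.5·0.7·7 + 0.5·0.3·1
= 4.15

E[P2] = 2.75 (similar calculation)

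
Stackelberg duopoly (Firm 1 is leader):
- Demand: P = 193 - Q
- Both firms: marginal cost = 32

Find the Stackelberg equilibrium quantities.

q₁* (leader) = 80.5, q₂* (follower) = 40.25

Work:
Follower's reaction: q₂ = (a - c - q₁)/2
Leader substitutes: π₁ = q₁·(a - q₁ - (a-c-q₁)/2 - c)
FOC: q₁* = (193 - 32)/2 = 80.50
Then: q₂* = (193 - 32 - 80.5)/2 = 40.25
Leader has first-mover advantage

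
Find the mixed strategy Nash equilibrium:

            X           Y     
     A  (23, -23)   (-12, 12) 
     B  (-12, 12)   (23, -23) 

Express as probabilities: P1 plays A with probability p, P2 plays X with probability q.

p = 0.5, q = 0.5

Work:
Find probabilities that make opponent indifferent:
P2 chooses q to make P1 indifferent between A and B
P1 chooses p to make P2 indifferent between X and Y
Mixed NE: P1 plays (A: 0.5, B: 0.5), P2 plays (X: 0.5, Y: 0.5)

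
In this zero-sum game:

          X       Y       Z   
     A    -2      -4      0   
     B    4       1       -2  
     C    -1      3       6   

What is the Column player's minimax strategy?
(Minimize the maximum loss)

Column should play Y, value = 3

Work:
Column player minimizes Row's maximum payoff:
Column X: max payoff to Row = 4
Column Y: max payoff to Row = 3
Column Z: max payoff to Row = 6
Minimum is 3, achieved by column Y.
Minimax strategy: Y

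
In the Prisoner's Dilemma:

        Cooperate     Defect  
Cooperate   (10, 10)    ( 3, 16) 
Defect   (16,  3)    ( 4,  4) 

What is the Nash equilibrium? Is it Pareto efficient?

(Defect, Defect) is NE; not Pareto efficient

Work:
Defect dominates Cooperate for both players:
If P2 cooperates: Defect (16) > Cooperate (10)
If P2 defects: Defect (4) > Cooperate (3)
NE: (Defect, Defect) with payoff (4, 4)
But (Cooperate, Cooperate) = (10, 10) Pareto dominates (4, 4)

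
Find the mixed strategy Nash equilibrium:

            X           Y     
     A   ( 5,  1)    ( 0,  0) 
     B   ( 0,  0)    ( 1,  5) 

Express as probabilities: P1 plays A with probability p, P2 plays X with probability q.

p = 0.8333, q = 0.1667

Work:
Find probabilities that make opponent indifferent:
P2 chooses q to make P1 indifferent between A and B
P1 chooses p to make P2 indifferent between X and Y
Mixed NE: P1 plays (A: 0.8333, B: 0.1667), P2 plays (X: 0.1667, Y: 0.8333)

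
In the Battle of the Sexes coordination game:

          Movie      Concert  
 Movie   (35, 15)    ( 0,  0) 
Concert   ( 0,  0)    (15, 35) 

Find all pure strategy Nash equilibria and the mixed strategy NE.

Pure NE: (Movie, Movie) and (Concert, Concert); Mixed NE: p = 0.7, q = 0.3

Work:
Check pure NE:
(Movie, Movie): (35, 15) - no unilateral deviation beneficial
(Concert, Concert): (15, 35) - no unilateral deviation beneficial
Mixed NE: P1 plays Movie with p = 0.7, P2 plays Movie with q = 0.3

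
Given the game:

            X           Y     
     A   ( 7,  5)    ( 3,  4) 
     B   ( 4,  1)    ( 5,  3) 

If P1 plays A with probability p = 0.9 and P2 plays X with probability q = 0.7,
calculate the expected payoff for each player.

E[P1] = 5.65, E[P2] = 4.39

Work:
E[P1] = p·q·π₁(A,X) + p·(1-q)·π₁(A,Y) + (1-p)·q·π₁(B,X) + (1-p)·(1-q)·π₁(B,Y)
= 0.9·0.7·7 + 0.9·0.3·3 + 0.1·0.7·4 + 0.1·0.3·5
= 5.65

E[P2] = 4.39 (similar calculation)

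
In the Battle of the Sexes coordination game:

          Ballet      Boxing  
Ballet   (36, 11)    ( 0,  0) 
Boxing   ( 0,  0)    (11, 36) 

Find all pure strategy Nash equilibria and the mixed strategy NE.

Pure NE: (Ballet, Ballet) and (Boxing, Boxing); Mixed NE: p = 0.766, q = 0.234

Work:
Check pure NE:
(Ballet, Ballet): (36, 11) - no unilateral deviation beneficial
(Boxing, Boxing): (11, 36) - no unilateral deviation beneficial
Mixed NE: P1 plays Ballet with p = 0.766, P2 plays Ballet with q = 0.234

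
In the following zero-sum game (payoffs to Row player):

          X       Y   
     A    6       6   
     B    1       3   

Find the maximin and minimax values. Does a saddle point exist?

Maximin = 6, Minimax = 6, Saddle: True

Work:
Row minimums: [6, 1] → maximin = 6
Column maximums: [6, 6] → minimax = 6
Saddle point exists! Game value = 6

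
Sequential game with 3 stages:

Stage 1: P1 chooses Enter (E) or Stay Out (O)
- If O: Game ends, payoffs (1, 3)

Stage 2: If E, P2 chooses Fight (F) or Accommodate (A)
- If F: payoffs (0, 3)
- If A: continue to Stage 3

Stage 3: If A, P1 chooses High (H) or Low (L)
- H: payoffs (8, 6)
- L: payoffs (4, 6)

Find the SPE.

SPE: (E, A, H); Outcome (8, 6)

Work:
Stage 3: P1 chooses H (8 vs 4)
Stage 2: P2: F->3, A->6 (anticipating H). Choose A
Stage 1: P1: O->1, E->8 (anticipating A, H). Choose E
SPE path: E -> A -> H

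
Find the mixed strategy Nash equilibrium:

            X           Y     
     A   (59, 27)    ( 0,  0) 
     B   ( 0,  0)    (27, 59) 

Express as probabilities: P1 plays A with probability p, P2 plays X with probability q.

p = 0.686, q = 0.314

Work:
Find probabilities that make opponent indifferent:
P2 chooses q to make P1 indifferent between A and B
P1 chooses p to make P2 indifferent between X and Y
Mixed NE: P1 plays (A: 0.686, B: 0.314), P2 plays (X: 0.314, Y: 0.686)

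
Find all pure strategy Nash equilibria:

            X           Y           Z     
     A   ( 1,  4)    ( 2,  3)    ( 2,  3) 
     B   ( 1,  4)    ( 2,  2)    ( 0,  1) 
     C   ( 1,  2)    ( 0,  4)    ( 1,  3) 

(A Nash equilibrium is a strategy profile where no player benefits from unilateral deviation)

Nash equilibrium: (A, X), (B, X)

Work:
Best responses:
  P1 vs X: payoffs [1, 1, 1] → best response A/B/C (payoff 1)
  P1 vs Y: payoffs [2, 2, 0] → best response A/B (payoff 2)
  P1 vs Z: payoffs [2, 0, 1] → best response A (payoff 2)
  P2 vs A: payoffs [4, 3, 3] → best response X (payoff 4)
  P2 vs B: payoffs [4, 2, 1] → best response X (payoff 4)
  P2 vs C: payoffs [2, 4, 3] → best response Y (payoff 4)
Mutual best responses: (A,X), (B,X) → Nash equilibria.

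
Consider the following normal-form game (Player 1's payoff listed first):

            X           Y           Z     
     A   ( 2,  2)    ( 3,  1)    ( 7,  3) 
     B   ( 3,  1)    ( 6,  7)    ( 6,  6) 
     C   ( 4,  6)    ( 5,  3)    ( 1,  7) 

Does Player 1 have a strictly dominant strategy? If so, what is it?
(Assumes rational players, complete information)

No strictly dominant strategy exists for Player 1

Work:
A strategy strictly dominates another if it gives a strictly higher payoff against every opponent action. Compare each pair of P1's strategies column-by-column:
  A vs B: [2 vs 3, 3 vs 6, 7 vs 6] → A does not strictly dominate B (column X: 2 ≤ 3)
  A vs C: [2 vs 4, 3 vs 5, 7 vs 1] → A does not strictly dominate C (column X: 2 ≤ 4)
  B vs A: [3 vs 2, 6 vs 3, 6 vs 7] → B does not strictly dominate A (column Z: 6 ≤ 7)
  B vs C: [3 vs 4, 6 vs 5, 6 vs 1] → B does not strictly dominate C (column X: 3 ≤ 4)
  C vs A: [4 vs 2, 5 vs 3, 1 vs 7] → C does not strictly dominate A (column Z: 1 ≤ 7)
  C vs B: [4 vs 3, 5 vs 6, 1 vs 6] → C does not strictly dominate B (column Y: 5 ≤ 6)
No single strategy strictly dominates all others → no strictly dominant strategy.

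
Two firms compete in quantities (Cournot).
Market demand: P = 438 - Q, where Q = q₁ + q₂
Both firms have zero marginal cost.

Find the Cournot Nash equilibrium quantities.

q₁* = q₂* = 146.0; P* = 146.0

Work:
Profit: π_i = P·q_i = (a - q_i - q_j)·q_i
FOC: ∂π_i/∂q_i = a - 2q_i - q_j = 0
Reaction function: q_i = (438 - q_j)/2
Symmetry: q* = 438/3 = 146.0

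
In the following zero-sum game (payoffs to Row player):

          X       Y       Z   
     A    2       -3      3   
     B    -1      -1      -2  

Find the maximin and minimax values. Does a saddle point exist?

Maximin = -2, Minimax = -1, Saddle: False

Work:
Row minimums: [-3, -2] → maximin = -2
Column maximums: [2, -1, 3] → minimax = -1
No saddle point (maximin ≠ minimax). Mixed strategy needed.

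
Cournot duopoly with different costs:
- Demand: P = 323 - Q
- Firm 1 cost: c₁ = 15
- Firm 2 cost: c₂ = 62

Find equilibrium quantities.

q₁* = 118.33, q₂* = 71.33

Work:
Reaction: q₁ = (323 - 15 - q₂)/2
Reaction: q₂ = (323 - 62 - q₁)/2
Solve simultaneously:
q₁* = (323 - 2×15 + 62)/3 = 118.33
q₂* = (323 - 2×62 + 15)/3 = 71.33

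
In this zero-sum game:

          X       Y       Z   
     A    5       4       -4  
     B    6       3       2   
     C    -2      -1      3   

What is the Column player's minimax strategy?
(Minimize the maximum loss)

Column should play Z, value = 3

Work:
Column player minimizes Row's maximum payoff:
Column X: max payoff to Row = 6
Column Y: max payoff to Row = 4
Column Z: max payoff to Row = 3
Minimum is 3, achieved by column Z.
Minimax strategy: Z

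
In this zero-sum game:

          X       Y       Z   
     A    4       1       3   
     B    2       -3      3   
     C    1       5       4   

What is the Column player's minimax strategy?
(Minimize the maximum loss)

Column should play X or Z (all achieve the minimum), value = 4

Work:
Column player minimizes Row's maximum payoff:
Column X: max payoff to Row = 4
Column Y: max payoff to Row = 5
Column Z: max payoff to Row = 4
Minimum is 4, achieved by columns X, Z (tied).
Each of X or Z is a minimax strategy.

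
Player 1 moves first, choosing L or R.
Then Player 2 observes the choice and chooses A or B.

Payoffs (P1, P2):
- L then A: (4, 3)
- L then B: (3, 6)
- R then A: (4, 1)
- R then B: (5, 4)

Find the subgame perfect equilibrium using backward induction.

P1 plays R, P2 plays B after L and B after R; Payoff (5, 4)

Work:
Backward induction:
After L: P2 chooses B → P1 gets 3
After R: P2 chooses B → P1 gets 5
P1 chooses R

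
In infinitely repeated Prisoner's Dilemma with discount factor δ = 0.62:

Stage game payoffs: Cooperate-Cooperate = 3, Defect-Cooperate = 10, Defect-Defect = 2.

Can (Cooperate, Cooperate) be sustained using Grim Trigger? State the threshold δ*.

δ* = 0.875; since δ = 0.62 < 0.875, cooperation cannot be sustained

Work:
For Grim Trigger:
Cooperate forever: 3/(1-δ)
Defect then punished: 10 + 2·δ/(1-δ)
Need: 3/(1-δ) ≥ 10 + 2·δ/(1-δ)
Solving: δ ≥ (T-R)/(T-P) = (10-3)/(10-2) = 0.875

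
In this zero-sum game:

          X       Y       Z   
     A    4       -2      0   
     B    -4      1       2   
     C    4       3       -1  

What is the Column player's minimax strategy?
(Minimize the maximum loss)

Column should play Z, value = 2

Work:
Column player minimizes Row's maximum payoff:
Column X: max payoff to Row = 4
Column Y: max payoff to Row = 3
Column Z: max payoff to Row = 2
Minimum is 2, achieved by column Z.
Minimax strategy: Z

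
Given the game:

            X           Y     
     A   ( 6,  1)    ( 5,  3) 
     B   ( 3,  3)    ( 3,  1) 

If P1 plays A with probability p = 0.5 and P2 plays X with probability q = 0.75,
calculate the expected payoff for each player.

E[P1] = 4.375, E[P2] = 2.0

Work:
E[P1] = p·q·π₁(A,X) + p·(1-q)·π₁(A,Y) + (1-p)·q·π₁(B,X) + (1-p)·(1-q)·π₁(B,Y)
= 0.5·0.75·6 + 0.5·0.25·5 + 0.5·0.75·3 + 0.5·0.25·3
= 4.375

E[P2] = 2.0 (similar calculation)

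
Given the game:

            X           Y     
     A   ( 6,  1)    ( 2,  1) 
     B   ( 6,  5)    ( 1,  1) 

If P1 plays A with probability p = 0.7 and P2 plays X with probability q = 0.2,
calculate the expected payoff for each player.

E[P1] = 2.56, E[P2] = 1.24

Work:
E[P1] = p·q·π₁(A,X) + p·(1-q)·π₁(A,Y) + (1-p)·q·π₁(B,X) + (1-p)·(1-q)·π₁(B,Y)
= 0.7·0.2·6 + 0.7·0.8·2 + 0.3·0.2·6 + 0.3·0.8·1
= 2.56

E[P2] = 1.24 (similar calculation)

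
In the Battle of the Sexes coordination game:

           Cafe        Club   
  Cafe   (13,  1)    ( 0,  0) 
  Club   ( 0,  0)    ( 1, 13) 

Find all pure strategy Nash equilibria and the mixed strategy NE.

Pure NE: (Cafe, Cafe) and (Club, Club); Mixed NE: p = 0.9286, q = 0.0714

Work:
Check pure NE:
(Cafe, Cafe): (13, 1) - no unilateral deviation beneficial
(Club, Club): (1, 13) - no unilateral deviation beneficial
Mixed NE: P1 plays Cafe with p = 0.9286, P2 plays Cafe with q = 0.0714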